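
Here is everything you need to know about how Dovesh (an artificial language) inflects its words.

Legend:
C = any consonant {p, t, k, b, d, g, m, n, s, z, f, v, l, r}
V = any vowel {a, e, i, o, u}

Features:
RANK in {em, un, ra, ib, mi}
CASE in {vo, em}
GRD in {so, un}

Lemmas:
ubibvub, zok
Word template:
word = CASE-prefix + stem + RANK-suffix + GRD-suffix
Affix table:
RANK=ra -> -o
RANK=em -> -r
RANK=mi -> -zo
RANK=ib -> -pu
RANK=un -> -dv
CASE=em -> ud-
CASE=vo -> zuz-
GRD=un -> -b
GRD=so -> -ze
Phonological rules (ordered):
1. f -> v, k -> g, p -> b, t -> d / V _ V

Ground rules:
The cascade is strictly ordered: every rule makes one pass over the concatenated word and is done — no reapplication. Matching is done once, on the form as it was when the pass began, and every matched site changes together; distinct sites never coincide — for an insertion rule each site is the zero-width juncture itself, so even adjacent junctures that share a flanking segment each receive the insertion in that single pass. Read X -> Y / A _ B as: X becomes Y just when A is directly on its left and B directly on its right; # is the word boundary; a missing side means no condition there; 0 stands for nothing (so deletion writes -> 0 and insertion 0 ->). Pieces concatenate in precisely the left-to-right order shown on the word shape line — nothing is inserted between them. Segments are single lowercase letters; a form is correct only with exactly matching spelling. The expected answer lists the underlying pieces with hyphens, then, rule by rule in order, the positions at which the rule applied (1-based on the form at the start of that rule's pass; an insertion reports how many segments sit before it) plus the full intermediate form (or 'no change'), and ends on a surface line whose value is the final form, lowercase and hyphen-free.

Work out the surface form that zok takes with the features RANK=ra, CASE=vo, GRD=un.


underlying: zuz-zok-o-b
1. f -> v, k -> g, p -> b, t -> d / V _ V: fires at position(s) 6: zuzzogob
surface: zuzzogob


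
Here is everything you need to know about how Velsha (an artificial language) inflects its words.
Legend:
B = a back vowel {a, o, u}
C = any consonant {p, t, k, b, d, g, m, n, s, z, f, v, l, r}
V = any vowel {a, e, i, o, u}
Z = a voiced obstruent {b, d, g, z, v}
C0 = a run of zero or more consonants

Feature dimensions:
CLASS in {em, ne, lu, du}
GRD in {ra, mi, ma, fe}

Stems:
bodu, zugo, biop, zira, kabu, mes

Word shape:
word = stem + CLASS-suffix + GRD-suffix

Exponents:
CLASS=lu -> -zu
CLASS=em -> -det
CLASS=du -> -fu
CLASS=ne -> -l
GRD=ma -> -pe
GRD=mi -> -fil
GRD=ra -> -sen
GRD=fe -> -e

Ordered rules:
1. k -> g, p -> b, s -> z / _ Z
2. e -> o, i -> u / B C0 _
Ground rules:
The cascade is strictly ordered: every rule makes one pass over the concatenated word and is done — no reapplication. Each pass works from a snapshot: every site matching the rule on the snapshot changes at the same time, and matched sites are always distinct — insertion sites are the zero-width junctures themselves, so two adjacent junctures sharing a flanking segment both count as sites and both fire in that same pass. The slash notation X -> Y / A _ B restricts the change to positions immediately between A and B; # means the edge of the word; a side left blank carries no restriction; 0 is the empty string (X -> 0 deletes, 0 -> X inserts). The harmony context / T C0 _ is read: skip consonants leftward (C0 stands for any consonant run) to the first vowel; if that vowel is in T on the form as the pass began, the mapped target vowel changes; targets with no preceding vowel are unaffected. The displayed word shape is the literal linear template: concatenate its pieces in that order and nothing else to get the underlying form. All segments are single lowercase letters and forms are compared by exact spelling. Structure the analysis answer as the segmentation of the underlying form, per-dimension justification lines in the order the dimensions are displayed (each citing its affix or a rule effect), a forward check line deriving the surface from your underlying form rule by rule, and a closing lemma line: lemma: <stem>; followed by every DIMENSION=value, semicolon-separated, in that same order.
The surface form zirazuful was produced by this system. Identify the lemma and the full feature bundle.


underlying: zira-zu-fil
CLASS=lu - signalled by the affix -zu
GRD=mi - signalled by the affix -fil
check: zirazufil -> zirazufil -> zirazuful
lemma: zira; CLASS=lu; GRD=mi


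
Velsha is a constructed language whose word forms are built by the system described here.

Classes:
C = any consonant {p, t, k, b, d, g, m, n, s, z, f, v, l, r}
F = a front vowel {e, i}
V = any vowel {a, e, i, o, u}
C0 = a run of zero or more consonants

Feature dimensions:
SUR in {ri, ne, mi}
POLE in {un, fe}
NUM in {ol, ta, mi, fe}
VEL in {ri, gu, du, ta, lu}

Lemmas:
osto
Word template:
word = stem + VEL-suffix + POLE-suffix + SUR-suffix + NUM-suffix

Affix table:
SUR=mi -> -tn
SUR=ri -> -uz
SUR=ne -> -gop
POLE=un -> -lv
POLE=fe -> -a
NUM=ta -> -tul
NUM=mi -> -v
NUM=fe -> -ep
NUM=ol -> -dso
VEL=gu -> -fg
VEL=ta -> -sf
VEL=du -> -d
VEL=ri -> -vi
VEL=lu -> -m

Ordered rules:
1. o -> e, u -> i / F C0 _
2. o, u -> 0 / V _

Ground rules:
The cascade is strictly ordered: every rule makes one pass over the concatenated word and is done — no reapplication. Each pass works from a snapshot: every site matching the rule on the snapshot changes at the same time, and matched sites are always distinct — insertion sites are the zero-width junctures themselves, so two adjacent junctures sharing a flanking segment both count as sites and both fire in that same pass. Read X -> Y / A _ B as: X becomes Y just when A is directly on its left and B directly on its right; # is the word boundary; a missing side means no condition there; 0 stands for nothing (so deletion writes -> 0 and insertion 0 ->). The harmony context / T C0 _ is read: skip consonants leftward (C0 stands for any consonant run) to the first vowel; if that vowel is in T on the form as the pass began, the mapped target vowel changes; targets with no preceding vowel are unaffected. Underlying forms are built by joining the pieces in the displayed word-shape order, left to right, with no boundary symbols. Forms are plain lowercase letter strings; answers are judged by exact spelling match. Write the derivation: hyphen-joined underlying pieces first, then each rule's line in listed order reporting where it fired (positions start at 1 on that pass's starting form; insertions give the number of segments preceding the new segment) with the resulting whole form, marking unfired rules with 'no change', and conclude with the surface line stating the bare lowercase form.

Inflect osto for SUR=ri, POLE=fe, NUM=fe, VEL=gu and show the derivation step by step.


underlying: osto-fg-a-uz-ep
1. o -> e, u -> i / F C0 _: no change
2. o, u -> 0 / V _: fires at position(s) 8: ostofgazep
surface: ostofgazep


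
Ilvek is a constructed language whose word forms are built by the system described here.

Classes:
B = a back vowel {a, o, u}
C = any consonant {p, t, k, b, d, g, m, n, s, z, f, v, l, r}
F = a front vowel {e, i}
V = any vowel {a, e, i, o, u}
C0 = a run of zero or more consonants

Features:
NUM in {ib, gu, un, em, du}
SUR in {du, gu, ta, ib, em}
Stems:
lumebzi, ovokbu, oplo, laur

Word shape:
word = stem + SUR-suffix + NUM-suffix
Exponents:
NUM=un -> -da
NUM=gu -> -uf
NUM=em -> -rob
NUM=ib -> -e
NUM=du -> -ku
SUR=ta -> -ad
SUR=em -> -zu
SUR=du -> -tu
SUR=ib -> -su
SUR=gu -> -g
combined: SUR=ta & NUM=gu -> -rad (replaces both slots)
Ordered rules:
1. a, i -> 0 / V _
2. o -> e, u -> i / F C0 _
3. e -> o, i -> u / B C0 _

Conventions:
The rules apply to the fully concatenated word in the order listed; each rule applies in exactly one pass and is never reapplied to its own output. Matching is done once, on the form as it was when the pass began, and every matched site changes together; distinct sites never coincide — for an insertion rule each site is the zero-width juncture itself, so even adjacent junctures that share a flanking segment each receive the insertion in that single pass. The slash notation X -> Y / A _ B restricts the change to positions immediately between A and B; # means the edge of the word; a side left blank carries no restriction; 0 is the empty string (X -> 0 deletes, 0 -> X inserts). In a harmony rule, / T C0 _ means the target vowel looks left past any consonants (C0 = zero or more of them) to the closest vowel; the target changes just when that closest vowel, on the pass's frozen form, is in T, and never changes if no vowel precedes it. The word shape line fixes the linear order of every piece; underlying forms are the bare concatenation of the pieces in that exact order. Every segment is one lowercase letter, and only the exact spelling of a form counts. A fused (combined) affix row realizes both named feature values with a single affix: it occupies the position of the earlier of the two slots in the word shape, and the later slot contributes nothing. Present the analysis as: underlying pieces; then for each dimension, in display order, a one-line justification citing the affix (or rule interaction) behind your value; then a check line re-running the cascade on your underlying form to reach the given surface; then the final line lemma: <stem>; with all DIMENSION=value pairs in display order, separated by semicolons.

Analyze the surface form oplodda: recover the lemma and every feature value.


underlying: oplo-ad-da
NUM=un - signalled by the affix -da
SUR=ta - signalled by the affix -ad
check: oploadda -> oplodda -> oplodda -> oplodda
lemma: oplo; NUM=un; SUR=ta


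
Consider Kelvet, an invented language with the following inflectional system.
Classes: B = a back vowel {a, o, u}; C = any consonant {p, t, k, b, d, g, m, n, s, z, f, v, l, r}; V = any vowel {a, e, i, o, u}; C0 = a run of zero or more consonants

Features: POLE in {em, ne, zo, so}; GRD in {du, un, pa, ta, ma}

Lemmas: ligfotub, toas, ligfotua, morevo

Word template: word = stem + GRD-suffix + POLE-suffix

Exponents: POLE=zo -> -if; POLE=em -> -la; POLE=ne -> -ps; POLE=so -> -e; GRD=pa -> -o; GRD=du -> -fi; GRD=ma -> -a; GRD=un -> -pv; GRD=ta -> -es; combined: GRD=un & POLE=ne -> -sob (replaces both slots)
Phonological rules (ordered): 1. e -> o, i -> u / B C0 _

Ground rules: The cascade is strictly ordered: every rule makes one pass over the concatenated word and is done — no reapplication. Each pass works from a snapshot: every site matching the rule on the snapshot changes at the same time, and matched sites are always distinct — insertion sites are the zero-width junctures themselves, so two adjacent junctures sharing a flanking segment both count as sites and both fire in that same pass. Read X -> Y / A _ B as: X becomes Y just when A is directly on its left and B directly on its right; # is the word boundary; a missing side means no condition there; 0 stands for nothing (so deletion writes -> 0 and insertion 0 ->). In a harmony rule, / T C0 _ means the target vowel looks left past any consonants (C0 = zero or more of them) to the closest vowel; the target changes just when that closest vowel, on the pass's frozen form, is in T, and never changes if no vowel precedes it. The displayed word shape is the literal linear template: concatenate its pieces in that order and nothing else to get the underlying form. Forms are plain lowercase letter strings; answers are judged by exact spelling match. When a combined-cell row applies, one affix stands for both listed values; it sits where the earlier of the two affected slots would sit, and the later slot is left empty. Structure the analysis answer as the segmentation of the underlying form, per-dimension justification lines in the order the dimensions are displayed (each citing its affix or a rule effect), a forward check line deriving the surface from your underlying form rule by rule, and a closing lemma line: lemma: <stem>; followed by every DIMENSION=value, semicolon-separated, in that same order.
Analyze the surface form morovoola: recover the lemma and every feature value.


underlying: morevo-o-la
POLE=em - signalled by the affix -la
GRD=pa - signalled by the affix -o
check: morevoola -> morovoola
lemma: morevo; POLE=em; GRD=pa


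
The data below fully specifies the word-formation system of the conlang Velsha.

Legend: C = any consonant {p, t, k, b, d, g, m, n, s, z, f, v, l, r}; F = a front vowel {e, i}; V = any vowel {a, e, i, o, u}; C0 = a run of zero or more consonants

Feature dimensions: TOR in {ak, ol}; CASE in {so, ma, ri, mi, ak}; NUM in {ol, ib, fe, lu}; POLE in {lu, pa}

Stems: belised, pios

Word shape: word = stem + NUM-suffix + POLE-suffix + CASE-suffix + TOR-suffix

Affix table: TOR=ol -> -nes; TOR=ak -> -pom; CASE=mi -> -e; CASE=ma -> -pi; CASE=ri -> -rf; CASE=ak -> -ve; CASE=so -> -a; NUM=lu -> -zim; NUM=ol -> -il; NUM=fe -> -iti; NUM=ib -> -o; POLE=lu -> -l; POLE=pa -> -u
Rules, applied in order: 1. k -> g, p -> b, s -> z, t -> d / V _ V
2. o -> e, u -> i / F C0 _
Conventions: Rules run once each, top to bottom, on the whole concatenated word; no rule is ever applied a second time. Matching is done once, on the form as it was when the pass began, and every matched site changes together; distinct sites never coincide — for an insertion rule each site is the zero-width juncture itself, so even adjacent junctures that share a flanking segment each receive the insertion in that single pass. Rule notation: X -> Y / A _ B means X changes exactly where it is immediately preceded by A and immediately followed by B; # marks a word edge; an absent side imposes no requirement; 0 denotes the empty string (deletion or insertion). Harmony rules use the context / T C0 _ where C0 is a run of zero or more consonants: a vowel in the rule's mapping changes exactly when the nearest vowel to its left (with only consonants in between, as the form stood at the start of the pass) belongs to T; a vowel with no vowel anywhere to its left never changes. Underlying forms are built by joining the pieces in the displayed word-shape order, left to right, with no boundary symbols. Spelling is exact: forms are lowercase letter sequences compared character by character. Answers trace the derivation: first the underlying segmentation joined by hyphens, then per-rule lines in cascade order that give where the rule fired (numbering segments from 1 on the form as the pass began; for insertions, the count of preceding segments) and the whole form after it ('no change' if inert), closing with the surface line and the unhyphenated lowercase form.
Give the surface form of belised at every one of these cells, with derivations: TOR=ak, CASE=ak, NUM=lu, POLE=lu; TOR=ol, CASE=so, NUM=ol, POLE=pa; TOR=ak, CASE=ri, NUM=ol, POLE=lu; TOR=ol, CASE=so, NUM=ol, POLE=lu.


cell TOR=ak, CASE=ak, NUM=lu, POLE=lu:
underlying: belised-zim-l-ve-pom
1. k -> g, p -> b, s -> z, t -> d / V _ V: fires at position(s) 5, 14: belizedzimlvebom
2. o -> e, u -> i / F C0 _: fires at position(s) 15: belizedzimlvebem
surface: belizedzimlvebem

cell TOR=ol, CASE=so, NUM=ol, POLE=pa:
underlying: belised-il-u-a-nes
1. k -> g, p -> b, s -> z, t -> d / V _ V: fires at position(s) 5: belizediluanes
2. o -> e, u -> i / F C0 _: fires at position(s) 10: belizedilianes
surface: belizedilianes

cell TOR=ak, CASE=ri, NUM=ol, POLE=lu:
underlying: belised-il-l-rf-pom
1. k -> g, p -> b, s -> z, t -> d / V _ V: fires at position(s) 5: belizedillrfpom
2. o -> e, u -> i / F C0 _: fires at position(s) 14: belizedillrfpem
surface: belizedillrfpem

cell TOR=ol, CASE=so, NUM=ol, POLE=lu:
underlying: belised-il-l-a-nes
1. k -> g, p -> b, s -> z, t -> d / V _ V: fires at position(s) 5: belizedillanes
2. o -> e, u -> i / F C0 _: no change
surface: belizedillanes


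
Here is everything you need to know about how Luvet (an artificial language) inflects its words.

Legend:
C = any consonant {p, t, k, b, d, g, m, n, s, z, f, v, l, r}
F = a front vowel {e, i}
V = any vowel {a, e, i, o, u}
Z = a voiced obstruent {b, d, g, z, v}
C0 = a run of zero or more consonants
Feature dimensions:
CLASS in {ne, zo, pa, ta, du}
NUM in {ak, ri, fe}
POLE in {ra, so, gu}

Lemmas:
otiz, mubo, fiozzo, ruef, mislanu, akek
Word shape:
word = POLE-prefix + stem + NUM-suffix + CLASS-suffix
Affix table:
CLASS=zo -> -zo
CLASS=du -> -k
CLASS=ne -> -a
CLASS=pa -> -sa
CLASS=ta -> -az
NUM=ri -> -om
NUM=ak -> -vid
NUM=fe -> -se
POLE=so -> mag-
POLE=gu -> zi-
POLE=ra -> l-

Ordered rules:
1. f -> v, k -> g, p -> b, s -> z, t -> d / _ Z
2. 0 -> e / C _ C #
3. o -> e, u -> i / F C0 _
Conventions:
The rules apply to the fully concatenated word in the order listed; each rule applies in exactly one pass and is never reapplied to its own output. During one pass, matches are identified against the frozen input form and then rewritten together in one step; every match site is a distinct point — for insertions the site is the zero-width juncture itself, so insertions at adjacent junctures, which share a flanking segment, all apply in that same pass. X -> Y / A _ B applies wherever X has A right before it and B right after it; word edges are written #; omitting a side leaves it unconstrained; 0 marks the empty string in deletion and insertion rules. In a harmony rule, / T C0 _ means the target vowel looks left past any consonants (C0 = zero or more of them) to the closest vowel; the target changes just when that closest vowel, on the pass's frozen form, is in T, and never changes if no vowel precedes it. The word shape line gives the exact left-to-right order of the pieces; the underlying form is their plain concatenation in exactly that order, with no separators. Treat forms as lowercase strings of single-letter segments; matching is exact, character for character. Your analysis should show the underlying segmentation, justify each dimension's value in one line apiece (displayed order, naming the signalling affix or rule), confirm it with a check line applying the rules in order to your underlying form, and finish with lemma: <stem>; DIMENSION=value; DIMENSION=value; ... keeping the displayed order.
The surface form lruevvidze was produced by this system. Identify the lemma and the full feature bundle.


underlying: l-ruef-vid-zo
CLASS=zo - signalled by the affix -zo
NUM=ak - signalled by the affix -vid
POLE=ra - signalled by the affix l-
check: lruefvidzo -> lruevvidzo -> lruevvidzo -> lruevvidze
lemma: ruef; CLASS=zo; NUM=ak; POLE=ra


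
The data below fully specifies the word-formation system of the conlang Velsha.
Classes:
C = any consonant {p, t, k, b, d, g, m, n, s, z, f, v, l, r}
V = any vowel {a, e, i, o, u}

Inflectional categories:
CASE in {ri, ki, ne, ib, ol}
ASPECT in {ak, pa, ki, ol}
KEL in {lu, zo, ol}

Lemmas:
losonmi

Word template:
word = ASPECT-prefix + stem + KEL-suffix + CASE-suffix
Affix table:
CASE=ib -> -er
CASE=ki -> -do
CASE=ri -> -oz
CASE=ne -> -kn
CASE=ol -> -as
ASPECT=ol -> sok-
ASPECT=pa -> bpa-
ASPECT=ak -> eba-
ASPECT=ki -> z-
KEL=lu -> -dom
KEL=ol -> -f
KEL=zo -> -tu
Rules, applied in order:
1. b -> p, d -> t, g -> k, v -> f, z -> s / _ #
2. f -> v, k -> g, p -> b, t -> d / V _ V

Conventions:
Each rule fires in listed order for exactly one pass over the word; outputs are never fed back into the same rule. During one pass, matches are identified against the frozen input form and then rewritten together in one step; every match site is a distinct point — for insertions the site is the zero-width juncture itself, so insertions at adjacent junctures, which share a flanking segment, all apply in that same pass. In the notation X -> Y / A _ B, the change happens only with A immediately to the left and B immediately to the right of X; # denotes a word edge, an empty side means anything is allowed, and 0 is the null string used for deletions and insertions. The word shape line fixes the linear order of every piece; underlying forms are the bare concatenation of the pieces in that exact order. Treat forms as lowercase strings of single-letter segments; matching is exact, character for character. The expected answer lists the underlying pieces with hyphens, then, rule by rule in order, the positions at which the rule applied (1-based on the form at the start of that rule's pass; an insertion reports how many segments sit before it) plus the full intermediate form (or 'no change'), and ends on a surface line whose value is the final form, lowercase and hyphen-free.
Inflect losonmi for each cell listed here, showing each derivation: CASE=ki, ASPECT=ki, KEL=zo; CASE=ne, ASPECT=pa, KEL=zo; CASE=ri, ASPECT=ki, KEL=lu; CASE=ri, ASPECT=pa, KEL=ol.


cell CASE=ki, ASPECT=ki, KEL=zo:
underlying: z-losonmi-tu-do
1. b -> p, d -> t, g -> k, v -> f, z -> s / _ #: no change
2. f -> v, k -> g, p -> b, t -> d / V _ V: fires at position(s) 9: zlosonmidudo
surface: zlosonmidudo

cell CASE=ne, ASPECT=pa, KEL=zo:
underlying: bpa-losonmi-tu-kn
1. b -> p, d -> t, g -> k, v -> f, z -> s / _ #: no change
2. f -> v, k -> g, p -> b, t -> d / V _ V: fires at position(s) 11: bpalosonmidukn
surface: bpalosonmidukn

cell CASE=ri, ASPECT=ki, KEL=lu:
underlying: z-losonmi-dom-oz
1. b -> p, d -> t, g -> k, v -> f, z -> s / _ #: fires at position(s) 13: zlosonmidomos
2. f -> v, k -> g, p -> b, t -> d / V _ V: no change
surface: zlosonmidomos

cell CASE=ri, ASPECT=pa, KEL=ol:
underlying: bpa-losonmi-f-oz
1. b -> p, d -> t, g -> k, v -> f, z -> s / _ #: fires at position(s) 13: bpalosonmifos
2. f -> v, k -> g, p -> b, t -> d / V _ V: fires at position(s) 11: bpalosonmivos
surface: bpalosonmivos


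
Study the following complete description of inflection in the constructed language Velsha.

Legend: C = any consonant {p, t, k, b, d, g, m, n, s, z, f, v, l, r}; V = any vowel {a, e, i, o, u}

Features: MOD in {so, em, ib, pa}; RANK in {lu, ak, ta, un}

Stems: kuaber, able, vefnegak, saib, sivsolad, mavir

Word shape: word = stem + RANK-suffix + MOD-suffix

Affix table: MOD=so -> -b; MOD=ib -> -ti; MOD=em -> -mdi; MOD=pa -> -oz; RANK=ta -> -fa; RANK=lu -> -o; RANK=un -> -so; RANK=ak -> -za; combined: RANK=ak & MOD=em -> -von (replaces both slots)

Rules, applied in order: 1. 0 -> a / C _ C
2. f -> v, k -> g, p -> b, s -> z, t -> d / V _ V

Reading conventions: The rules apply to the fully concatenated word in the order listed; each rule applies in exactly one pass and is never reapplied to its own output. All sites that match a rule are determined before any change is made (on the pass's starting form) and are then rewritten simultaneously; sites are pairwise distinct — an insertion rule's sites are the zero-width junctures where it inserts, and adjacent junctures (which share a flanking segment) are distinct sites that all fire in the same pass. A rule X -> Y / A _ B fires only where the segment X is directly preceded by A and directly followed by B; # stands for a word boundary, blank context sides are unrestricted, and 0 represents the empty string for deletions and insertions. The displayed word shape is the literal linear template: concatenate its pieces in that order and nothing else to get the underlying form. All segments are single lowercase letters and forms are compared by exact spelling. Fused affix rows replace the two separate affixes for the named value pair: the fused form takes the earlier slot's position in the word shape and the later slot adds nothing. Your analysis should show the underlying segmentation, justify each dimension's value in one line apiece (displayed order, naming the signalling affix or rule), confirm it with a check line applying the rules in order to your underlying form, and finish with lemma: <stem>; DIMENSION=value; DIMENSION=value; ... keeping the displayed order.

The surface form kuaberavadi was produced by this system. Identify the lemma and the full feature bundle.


underlying: kuaber-fa-ti
MOD=ib - signalled by the affix -ti
RANK=ta - signalled by the affix -fa
check: kuaberfati -> kuaberafati -> kuaberavadi
lemma: kuaber; MOD=ib; RANK=ta


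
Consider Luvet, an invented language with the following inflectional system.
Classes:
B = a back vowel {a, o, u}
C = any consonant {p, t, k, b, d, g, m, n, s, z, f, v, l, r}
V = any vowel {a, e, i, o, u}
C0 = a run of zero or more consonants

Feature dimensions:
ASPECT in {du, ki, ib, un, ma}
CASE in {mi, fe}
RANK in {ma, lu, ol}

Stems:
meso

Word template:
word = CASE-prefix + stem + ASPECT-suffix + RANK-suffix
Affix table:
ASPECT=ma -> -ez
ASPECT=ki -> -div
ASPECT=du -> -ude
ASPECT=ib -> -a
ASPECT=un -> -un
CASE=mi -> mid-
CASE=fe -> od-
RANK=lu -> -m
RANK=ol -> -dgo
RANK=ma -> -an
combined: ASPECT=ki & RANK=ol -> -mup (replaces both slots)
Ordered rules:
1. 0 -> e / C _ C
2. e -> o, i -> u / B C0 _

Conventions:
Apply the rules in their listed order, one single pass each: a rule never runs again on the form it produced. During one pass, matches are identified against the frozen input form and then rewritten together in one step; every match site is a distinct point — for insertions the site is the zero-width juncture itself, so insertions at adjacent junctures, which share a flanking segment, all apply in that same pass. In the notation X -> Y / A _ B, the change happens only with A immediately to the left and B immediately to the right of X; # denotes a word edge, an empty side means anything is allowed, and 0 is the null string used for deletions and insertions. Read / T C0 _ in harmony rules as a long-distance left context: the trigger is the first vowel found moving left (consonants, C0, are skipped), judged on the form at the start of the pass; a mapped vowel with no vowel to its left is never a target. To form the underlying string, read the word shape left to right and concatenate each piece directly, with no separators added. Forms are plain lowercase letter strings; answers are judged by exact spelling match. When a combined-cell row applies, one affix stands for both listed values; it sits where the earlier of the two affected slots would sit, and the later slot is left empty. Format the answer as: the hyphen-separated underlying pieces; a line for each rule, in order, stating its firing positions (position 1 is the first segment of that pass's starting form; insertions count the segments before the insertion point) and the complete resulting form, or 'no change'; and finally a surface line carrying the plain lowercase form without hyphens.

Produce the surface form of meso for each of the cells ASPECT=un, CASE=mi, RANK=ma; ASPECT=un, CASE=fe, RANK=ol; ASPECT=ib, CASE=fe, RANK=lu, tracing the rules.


cell ASPECT=un, CASE=mi, RANK=ma:
underlying: mid-meso-un-an
1. 0 -> e / C _ C: inserts after position(s) 3: midemesounan
2. e -> o, i -> u / B C0 _: no change
surface: midemesounan

cell ASPECT=un, CASE=fe, RANK=ol:
underlying: od-meso-un-dgo
1. 0 -> e / C _ C: inserts after position(s) 2, 8, 9: odemesounedego
2. e -> o, i -> u / B C0 _: fires at position(s) 3, 10: odomesounodego
surface: odomesounodego

cell ASPECT=ib, CASE=fe, RANK=lu:
underlying: od-meso-a-m
1. 0 -> e / C _ C: inserts after position(s) 2: odemesoam
2. e -> o, i -> u / B C0 _: fires at position(s) 3: odomesoam
surface: odomesoam


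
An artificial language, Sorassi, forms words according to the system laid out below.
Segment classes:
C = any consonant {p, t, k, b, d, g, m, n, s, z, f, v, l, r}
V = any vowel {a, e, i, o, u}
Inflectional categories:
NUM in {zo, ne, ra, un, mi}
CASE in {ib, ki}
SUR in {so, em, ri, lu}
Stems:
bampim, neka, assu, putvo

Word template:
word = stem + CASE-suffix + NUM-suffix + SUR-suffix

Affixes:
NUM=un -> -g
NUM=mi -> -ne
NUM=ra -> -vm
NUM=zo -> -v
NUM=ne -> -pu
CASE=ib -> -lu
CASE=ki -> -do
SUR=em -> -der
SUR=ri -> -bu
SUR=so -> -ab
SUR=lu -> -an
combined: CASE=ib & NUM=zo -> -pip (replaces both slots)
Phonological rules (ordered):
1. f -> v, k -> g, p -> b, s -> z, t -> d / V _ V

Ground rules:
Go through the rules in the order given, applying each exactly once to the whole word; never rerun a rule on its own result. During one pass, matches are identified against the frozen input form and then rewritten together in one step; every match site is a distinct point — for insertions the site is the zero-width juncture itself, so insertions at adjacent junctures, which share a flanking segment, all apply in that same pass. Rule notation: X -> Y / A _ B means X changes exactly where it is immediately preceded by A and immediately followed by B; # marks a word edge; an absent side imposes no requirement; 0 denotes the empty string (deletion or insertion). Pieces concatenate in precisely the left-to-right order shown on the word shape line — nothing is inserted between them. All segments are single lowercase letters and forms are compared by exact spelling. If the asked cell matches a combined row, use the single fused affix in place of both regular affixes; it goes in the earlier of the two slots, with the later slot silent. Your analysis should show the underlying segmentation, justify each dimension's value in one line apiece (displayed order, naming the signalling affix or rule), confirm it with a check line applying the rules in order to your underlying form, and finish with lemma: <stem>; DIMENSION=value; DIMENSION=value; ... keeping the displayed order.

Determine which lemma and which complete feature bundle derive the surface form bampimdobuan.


underlying: bampim-do-pu-an
NUM=ne - signalled by the affix -pu
CASE=ki - signalled by the affix -do
SUR=lu - signalled by the affix -an
check: bampimdopuan -> bampimdobuan
lemma: bampim; NUM=ne; CASE=ki; SUR=lu


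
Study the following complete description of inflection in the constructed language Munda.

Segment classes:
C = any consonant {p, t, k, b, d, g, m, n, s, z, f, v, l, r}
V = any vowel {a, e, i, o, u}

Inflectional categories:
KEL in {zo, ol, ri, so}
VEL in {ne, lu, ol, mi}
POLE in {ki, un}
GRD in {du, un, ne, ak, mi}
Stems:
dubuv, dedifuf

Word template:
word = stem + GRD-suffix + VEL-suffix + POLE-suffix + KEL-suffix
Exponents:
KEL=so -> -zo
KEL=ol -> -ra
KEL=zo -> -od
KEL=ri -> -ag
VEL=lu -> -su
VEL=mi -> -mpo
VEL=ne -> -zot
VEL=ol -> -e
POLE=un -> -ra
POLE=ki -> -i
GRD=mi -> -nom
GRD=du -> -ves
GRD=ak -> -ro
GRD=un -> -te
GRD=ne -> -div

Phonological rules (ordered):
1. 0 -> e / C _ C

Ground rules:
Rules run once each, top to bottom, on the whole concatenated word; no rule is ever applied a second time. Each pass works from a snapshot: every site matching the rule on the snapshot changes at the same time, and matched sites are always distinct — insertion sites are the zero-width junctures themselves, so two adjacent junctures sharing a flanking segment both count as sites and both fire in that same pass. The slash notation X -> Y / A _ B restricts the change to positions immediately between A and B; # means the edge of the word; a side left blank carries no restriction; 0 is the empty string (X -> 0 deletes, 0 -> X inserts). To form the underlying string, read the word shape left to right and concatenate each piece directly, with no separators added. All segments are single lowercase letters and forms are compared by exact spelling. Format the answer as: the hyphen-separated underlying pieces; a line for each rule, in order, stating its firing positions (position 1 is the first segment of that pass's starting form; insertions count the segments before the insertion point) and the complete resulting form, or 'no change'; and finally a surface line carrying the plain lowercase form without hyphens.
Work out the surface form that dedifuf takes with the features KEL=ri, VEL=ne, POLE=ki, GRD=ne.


underlying: dedifuf-div-zot-i-ag
1. 0 -> e / C _ C: inserts after position(s) 7, 10: dedifufedivezotiag
surface: dedifufedivezotiag


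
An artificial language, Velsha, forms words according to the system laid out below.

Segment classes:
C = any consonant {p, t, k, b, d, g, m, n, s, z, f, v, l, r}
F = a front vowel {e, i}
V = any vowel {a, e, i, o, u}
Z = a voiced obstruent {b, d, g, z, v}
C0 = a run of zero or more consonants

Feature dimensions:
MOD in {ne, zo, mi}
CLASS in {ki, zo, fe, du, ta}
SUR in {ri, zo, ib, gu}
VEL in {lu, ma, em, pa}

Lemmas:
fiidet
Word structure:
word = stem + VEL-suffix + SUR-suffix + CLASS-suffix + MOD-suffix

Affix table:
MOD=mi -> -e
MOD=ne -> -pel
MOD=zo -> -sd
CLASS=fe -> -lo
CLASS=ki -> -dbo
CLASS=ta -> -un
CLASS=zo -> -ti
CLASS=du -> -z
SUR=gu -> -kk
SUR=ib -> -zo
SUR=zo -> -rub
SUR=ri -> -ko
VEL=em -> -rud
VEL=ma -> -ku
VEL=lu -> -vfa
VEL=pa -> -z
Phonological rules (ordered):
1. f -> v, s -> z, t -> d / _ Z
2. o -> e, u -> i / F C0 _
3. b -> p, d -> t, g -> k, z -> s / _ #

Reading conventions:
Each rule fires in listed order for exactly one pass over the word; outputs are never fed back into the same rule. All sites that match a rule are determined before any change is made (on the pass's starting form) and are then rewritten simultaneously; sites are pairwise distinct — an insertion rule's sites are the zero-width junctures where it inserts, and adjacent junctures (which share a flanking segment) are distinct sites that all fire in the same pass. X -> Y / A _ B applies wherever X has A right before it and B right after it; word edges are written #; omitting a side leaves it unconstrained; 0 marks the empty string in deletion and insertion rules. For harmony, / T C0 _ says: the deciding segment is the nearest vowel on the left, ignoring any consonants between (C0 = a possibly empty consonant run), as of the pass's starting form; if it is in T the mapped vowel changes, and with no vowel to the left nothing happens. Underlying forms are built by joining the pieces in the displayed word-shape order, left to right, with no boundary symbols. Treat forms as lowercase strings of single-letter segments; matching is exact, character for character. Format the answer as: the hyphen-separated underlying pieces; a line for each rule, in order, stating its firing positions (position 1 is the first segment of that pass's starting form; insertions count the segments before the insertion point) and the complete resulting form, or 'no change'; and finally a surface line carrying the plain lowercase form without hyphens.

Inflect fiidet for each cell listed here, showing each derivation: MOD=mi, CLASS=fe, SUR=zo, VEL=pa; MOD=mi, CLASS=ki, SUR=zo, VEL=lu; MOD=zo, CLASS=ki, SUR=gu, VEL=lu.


cell MOD=mi, CLASS=fe, SUR=zo, VEL=pa:
underlying: fiidet-z-rub-lo-e
1. f -> v, s -> z, t -> d / _ Z: fires at position(s) 6: fiidedzrubloe
2. o -> e, u -> i / F C0 _: fires at position(s) 9: fiidedzribloe
3. b -> p, d -> t, g -> k, z -> s / _ #: no change
surface: fiidedzribloe

cell MOD=mi, CLASS=ki, SUR=zo, VEL=lu:
underlying: fiidet-vfa-rub-dbo-e
1. f -> v, s -> z, t -> d / _ Z: fires at position(s) 6: fiidedvfarubdboe
2. o -> e, u -> i / F C0 _: no change
3. b -> p, d -> t, g -> k, z -> s / _ #: no change
surface: fiidedvfarubdboe

cell MOD=zo, CLASS=ki, SUR=gu, VEL=lu:
underlying: fiidet-vfa-kk-dbo-sd
1. f -> v, s -> z, t -> d / _ Z: fires at position(s) 6, 15: fiidedvfakkdbozd
2. o -> e, u -> i / F C0 _: no change
3. b -> p, d -> t, g -> k, z -> s / _ #: fires at position(s) 16: fiidedvfakkdbozt
surface: fiidedvfakkdbozt


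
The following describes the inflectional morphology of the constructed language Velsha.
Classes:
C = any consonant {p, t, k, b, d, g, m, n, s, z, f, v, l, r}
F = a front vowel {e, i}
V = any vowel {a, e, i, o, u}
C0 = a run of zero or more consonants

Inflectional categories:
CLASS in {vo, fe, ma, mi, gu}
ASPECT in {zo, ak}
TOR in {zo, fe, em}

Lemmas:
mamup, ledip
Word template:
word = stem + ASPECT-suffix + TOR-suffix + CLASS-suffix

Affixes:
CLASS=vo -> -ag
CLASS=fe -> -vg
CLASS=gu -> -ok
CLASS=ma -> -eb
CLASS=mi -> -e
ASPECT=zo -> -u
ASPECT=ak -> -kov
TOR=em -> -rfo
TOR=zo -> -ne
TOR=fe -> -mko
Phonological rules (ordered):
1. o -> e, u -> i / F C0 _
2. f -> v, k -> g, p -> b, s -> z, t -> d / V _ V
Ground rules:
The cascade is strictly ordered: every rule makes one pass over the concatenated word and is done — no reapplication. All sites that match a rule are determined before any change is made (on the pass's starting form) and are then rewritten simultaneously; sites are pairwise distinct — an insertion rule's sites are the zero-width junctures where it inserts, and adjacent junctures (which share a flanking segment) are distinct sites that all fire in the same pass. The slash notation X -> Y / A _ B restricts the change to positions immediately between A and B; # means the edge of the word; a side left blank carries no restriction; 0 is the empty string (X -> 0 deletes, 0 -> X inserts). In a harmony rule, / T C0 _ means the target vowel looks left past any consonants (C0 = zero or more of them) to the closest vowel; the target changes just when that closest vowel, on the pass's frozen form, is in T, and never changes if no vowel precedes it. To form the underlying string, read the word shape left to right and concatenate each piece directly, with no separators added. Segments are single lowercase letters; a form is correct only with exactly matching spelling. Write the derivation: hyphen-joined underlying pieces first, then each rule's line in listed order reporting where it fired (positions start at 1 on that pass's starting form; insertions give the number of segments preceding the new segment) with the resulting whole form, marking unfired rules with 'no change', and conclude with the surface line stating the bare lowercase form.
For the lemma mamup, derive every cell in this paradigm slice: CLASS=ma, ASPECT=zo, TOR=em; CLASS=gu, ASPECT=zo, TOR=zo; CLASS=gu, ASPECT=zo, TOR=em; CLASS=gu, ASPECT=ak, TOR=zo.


cell CLASS=ma, ASPECT=zo, TOR=em:
underlying: mamup-u-rfo-eb
1. o -> e, u -> i / F C0 _: no change
2. f -> v, k -> g, p -> b, s -> z, t -> d / V _ V: fires at position(s) 5: mamuburfoeb
surface: mamuburfoeb

cell CLASS=gu, ASPECT=zo, TOR=zo:
underlying: mamup-u-ne-ok
1. o -> e, u -> i / F C0 _: fires at position(s) 9: mamupuneek
2. f -> v, k -> g, p -> b, s -> z, t -> d / V _ V: fires at position(s) 5: mamubuneek
surface: mamubuneek

cell CLASS=gu, ASPECT=zo, TOR=em:
underlying: mamup-u-rfo-ok
1. o -> e, u -> i / F C0 _: no change
2. f -> v, k -> g, p -> b, s -> z, t -> d / V _ V: fires at position(s) 5: mamuburfook
surface: mamuburfook

cell CLASS=gu, ASPECT=ak, TOR=zo:
underlying: mamup-kov-ne-ok
1. o -> e, u -> i / F C0 _: fires at position(s) 11: mamupkovneek
2. f -> v, k -> g, p -> b, s -> z, t -> d / V _ V: no change
surface: mamupkovneek


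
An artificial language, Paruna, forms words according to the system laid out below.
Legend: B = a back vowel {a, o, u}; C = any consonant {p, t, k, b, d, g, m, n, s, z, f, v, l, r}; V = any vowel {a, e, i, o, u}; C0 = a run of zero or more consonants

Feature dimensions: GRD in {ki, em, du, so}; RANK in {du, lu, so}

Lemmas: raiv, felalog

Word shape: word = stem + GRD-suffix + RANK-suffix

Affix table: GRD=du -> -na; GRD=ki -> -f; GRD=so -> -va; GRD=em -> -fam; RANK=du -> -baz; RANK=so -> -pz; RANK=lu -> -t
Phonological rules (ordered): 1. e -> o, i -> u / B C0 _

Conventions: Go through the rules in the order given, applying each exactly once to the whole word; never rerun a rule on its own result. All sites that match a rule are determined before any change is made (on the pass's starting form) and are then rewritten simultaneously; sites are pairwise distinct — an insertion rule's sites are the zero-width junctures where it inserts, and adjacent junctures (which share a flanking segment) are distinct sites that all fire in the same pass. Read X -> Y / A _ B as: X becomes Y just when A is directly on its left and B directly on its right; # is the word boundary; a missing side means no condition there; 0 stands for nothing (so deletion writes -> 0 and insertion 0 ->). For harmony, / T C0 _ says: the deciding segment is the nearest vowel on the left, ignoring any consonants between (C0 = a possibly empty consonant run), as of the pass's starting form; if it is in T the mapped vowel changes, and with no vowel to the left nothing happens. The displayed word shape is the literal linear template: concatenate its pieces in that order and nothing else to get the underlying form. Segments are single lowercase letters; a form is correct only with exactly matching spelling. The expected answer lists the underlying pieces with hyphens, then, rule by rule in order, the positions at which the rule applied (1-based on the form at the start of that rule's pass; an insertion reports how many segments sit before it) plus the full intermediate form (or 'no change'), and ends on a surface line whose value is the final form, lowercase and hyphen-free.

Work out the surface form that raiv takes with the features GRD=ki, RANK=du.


underlying: raiv-f-baz
1. e -> o, i -> u / B C0 _: fires at position(s) 3: rauvfbaz
surface: rauvfbaz
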